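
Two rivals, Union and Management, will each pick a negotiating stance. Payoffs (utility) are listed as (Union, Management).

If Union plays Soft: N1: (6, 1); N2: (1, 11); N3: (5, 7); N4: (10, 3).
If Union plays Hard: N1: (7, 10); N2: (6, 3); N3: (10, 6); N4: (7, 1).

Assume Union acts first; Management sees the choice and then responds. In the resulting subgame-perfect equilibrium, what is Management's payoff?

10

Management best-responds to each possible Union move:
- Soft → Management plays N2 (best of 1, 11, 7, 3); Union gets 1.
- Hard → Management plays N1 (best of 10, 3, 6, 1); Union gets 7.
Among 1, 7, the best is 7 at Hard. Subgame-perfect outcome: (Hard, N1) with payoffs (7, 10).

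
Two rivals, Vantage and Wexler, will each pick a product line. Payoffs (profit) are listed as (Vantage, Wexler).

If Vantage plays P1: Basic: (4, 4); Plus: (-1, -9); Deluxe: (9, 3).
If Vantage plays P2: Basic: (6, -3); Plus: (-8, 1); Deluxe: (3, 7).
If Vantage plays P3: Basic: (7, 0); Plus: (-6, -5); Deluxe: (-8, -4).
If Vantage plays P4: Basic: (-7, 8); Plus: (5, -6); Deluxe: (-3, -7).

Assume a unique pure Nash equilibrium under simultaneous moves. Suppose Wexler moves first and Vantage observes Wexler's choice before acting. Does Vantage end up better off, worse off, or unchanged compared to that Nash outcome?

better off

Vantage best-responds to each possible Wexler move:
- Basic: Vantage compares 4, 6, 7, -7 and picks P3; Wexler would get 0.
- Plus: Vantage compares -1, -8, -6, 5 and picks P4; Wexler would get -6.
- Deluxe: Vantage compares 9, 3, -8, -3 and picks P1; Wexler would get 3.
Wexler's induced payoffs are 0, -6, 3, so Wexler commits to Deluxe. Subgame-perfect outcome: (P1, Deluxe) with payoffs (9, 3).
Now find the simultaneous Nash equilibrium.
Vantage's best replies: Basic→P3; Plus→P4; Deluxe→P1.
Wexler's best replies: P1→Basic; P2→Deluxe; P3→Basic; P4→Basic.
Only (P3, Basic) has each player best-responding; Nash payoffs (7, 0).
Vantage earns 9 sequentially versus 7 at the Nash outcome: better off.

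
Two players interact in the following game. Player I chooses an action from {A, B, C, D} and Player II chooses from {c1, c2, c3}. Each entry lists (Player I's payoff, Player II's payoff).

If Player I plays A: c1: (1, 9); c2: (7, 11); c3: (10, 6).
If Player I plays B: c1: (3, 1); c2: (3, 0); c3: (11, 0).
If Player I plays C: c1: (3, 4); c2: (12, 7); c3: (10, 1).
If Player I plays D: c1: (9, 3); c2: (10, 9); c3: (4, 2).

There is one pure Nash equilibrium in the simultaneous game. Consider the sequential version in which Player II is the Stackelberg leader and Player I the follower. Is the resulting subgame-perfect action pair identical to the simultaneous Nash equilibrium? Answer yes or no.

yes

Backward induction with Player II moving first.
- c1: Player I compares 1, 3, 3, 9 and picks D; Player II would get 3.
- c2: Player I compares 7, 3, 12, 10 and picks C; Player II would get 7.
- c3: Player I compares 10, 11, 10, 4 and picks B; Player II would get 0.
Maximizing over 3, 7, 0, Player II chooses c2. Subgame-perfect outcome: (C, c2) with payoffs (12, 7).
Now find the simultaneous Nash equilibrium.
Player I's best replies: c1→D; c2→C; c3→B.
Player II's best replies: A→c2; B→c1; C→c2; D→c2.
The unique mutual best reply is (C, c2), giving (12, 7).
Sequential outcome (C, c2) coincides with the Nash profile (C, c2).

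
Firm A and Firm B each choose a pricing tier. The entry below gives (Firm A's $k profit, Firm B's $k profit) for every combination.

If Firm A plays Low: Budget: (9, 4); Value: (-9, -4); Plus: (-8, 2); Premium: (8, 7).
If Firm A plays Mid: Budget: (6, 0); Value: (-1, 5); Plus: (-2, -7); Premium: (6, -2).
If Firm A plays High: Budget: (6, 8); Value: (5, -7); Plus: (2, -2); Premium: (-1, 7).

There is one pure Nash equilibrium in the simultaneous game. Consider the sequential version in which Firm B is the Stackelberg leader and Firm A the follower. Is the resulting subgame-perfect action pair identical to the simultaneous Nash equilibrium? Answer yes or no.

Backward induction with Firm B moving first.
- Budget: Firm A compares 9, 6, 6 and picks Low; Firm B would get 4.
- Value: Firm A compares -9, -1, 5 and picks High; Firm B would get -7.
- Plus: Firm A compares -8, -2, 2 and picks High; Firm B would get -2.
- Premium: Firm A compares 8, 6, -1 and picks Low; Firm B would get 7.
Among 4, -7, -2, 7, the best is 7 at Premium. Subgame-perfect outcome: (Low, Premium) with payoffs (8, 7).
For the simultaneous game, intersect best replies.
Firm A's best replies: Budget→Low; Value→High; Plus→High; Premium→Low.
Firm B's best replies: Low→Premium; Mid→Value; High→Budget.
The unique mutual best reply is (Low, Premium), giving (8, 7).
Sequential outcome (Low, Premium) coincides with the Nash profile (Low, Premium).

yes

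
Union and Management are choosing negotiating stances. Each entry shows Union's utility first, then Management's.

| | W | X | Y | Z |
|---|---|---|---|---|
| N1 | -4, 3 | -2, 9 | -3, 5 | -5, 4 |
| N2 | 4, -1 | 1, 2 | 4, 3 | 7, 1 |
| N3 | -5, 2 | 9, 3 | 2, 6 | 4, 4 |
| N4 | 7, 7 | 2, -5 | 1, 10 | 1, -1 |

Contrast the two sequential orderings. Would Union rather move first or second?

second

If Union leads: Management's best replies are N1→X, N2→Y, N3→Y, N4→Y; Union's induced payoffs -2, 4, 2, 1; outcome (N2, Y), payoffs (4, 3).
If Management leads: Union's best replies are W→N4, X→N3, Y→N2, Z→N2; Management's induced payoffs 7, 3, 3, 1; outcome (N4, W), payoffs (7, 7).
Union gets 4 moving first and 7 moving second, so Union prefers to move second.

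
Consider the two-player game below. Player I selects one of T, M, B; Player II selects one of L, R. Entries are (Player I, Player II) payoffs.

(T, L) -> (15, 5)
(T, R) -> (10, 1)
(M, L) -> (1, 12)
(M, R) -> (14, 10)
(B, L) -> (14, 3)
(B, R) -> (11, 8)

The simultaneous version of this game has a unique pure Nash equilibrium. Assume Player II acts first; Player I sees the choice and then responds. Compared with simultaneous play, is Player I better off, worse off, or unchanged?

worse off

Solve by backward induction (Player II leads).
- L: BR = T, leader payoff 5.
- R: BR = M, leader payoff 10.
Maximizing over 5, 10, Player II chooses R. Subgame-perfect outcome: (M, R) with payoffs (14, 10).
Now find the simultaneous Nash equilibrium.
Player I's best replies: L→T; R→M.
Player II's best replies: T→L; M→L; B→R.
Only (T, L) has each player best-responding; Nash payoffs (15, 5).
Player I earns 14 sequentially versus 15 at the Nash outcome: worse off.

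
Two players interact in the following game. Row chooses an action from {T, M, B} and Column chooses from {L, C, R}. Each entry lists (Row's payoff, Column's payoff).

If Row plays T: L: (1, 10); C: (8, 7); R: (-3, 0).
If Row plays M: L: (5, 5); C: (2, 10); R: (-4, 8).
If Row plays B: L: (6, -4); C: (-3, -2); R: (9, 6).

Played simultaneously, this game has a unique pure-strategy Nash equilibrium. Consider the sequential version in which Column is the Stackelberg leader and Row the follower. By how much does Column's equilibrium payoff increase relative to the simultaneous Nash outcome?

Backward induction with Column moving first.
- L → Row plays B (best of 1, 5, 6); Column gets -4.
- C → Row plays T (best of 8, 2, -3); Column gets 7.
- R → Row plays B (best of -3, -4, 9); Column gets 6.
Maximizing over -4, 7, 6, Column chooses C. Subgame-perfect outcome: (T, C) with payoffs (8, 7).
Now find the simultaneous Nash equilibrium.
Row's best replies: L→B; C→T; R→B.
Column's best replies: T→L; M→C; B→R.
Only (B, R) has each player best-responding; Nash payoffs (9, 6).
Column's commitment gain: 7 − 6 = 1.

1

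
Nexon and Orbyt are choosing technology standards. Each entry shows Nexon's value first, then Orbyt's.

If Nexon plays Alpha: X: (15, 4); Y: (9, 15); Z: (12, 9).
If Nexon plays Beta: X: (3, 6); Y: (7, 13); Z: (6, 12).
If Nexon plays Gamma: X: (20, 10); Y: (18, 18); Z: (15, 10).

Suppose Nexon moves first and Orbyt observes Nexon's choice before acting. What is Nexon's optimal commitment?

Gamma

Orbyt best-responds to each possible Nexon move:
- Alpha: BR = Y, leader payoff 9.
- Beta: BR = Y, leader payoff 7.
- Gamma: BR = Y, leader payoff 18.
Among 9, 7, 18, the best is 18 at Gamma. Subgame-perfect outcome: (Gamma, Y) with payoffs (18, 18).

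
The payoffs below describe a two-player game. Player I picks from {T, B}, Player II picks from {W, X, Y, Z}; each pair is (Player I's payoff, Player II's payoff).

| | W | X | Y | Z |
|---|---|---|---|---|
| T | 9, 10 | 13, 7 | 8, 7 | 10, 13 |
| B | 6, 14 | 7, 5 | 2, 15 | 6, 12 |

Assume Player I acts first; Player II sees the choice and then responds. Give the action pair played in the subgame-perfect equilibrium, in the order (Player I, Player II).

Work backward from Player II's decision.
- T → Player II plays Z (best of 10, 7, 7, 13); Player I gets 10.
- B → Player II plays Y (best of 14, 5, 15, 12); Player I gets 2.
Maximizing over 10, 2, Player I chooses T. Subgame-perfect outcome: (T, Z) with payoffs (10, 13).

(T, Z)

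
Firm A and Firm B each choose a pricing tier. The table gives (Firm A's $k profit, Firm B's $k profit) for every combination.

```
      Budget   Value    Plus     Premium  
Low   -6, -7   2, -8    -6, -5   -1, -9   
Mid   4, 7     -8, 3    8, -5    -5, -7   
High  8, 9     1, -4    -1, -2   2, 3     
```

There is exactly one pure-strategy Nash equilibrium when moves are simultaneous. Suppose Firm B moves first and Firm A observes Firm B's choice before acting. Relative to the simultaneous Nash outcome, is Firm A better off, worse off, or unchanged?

unchanged

Solve by backward induction (Firm B leads).
- Budget: Firm A compares -6, 4, 8 and picks High; Firm B would get 9.
- Value: Firm A compares 2, -8, 1 and picks Low; Firm B would get -8.
- Plus: Firm A compares -6, 8, -1 and picks Mid; Firm B would get -5.
- Premium: Firm A compares -1, -5, 2 and picks High; Firm B would get 3.
Maximizing over 9, -8, -5, 3, Firm B chooses Budget. Subgame-perfect outcome: (High, Budget) with payoffs (8, 9).
For the simultaneous game, intersect best replies.
Firm A's best replies: Budget→High; Value→Low; Plus→Mid; Premium→High.
Firm B's best replies: Low→Plus; Mid→Budget; High→Budget.
The unique mutual best reply is (High, Budget), giving (8, 9).
Firm A earns 8 sequentially versus 8 at the Nash outcome: unchanged.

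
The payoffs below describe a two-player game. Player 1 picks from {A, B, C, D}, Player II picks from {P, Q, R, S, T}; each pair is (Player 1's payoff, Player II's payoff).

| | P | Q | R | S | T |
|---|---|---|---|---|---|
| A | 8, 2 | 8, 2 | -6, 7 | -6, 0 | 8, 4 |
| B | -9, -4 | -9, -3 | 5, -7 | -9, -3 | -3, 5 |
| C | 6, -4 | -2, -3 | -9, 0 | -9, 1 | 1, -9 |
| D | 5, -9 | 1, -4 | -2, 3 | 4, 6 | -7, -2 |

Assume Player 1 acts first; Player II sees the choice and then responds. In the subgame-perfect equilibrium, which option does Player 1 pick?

D

Player II best-responds to each possible Player 1 move:
- A → Player II plays R (best of 2, 2, 7, 0, 4); Player 1 gets -6.
- B → Player II plays T (best of -4, -3, -7, -3, 5); Player 1 gets -3.
- C → Player II plays S (best of -4, -3, 0, 1, -9); Player 1 gets -9.
- D → Player II plays S (best of -9, -4, 3, 6, -2); Player 1 gets 4.
Maximizing over -6, -3, -9, 4, Player 1 chooses D. Subgame-perfect outcome: (D, S) with payoffs (4, 6).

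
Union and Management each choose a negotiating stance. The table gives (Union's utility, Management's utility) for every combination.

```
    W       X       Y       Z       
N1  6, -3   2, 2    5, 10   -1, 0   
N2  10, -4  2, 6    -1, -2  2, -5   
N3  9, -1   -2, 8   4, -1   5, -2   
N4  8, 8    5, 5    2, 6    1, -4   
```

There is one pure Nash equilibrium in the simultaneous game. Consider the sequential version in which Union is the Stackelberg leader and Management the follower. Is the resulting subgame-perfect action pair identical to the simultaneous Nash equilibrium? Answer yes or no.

Work backward from Management's decision.
- N1: Management compares -3, 2, 10, 0 and picks Y; Union would get 5.
- N2: Management compares -4, 6, -2, -5 and picks X; Union would get 2.
- N3: Management compares -1, 8, -1, -2 and picks X; Union would get -2.
- N4: Management compares 8, 5, 6, -4 and picks W; Union would get 8.
Maximizing over 5, 2, -2, 8, Union chooses N4. Subgame-perfect outcome: (N4, W) with payoffs (8, 8).
Now find the simultaneous Nash equilibrium.
Union's best replies: W→N2; X→N4; Y→N1; Z→N3.
Management's best replies: N1→Y; N2→X; N3→X; N4→W.
Only (N1, Y) has each player best-responding; Nash payoffs (5, 10).
Sequential outcome (N4, W) differs from the Nash profile (N1, Y).

no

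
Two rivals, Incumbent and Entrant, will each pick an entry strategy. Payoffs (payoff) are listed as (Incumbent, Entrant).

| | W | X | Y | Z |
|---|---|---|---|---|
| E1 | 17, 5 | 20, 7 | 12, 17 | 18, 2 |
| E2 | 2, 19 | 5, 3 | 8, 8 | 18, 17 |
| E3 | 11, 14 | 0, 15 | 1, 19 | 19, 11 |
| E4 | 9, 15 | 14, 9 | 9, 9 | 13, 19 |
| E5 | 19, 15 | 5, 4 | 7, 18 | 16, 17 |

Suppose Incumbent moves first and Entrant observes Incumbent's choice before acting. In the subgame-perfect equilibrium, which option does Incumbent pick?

Work backward from Entrant's decision.
- E1: BR = Y, leader payoff 12.
- E2: BR = W, leader payoff 2.
- E3: BR = Y, leader payoff 1.
- E4: BR = Z, leader payoff 13.
- E5: BR = Y, leader payoff 7.
Among 12, 2, 1, 13, 7, the best is 13 at E4. Subgame-perfect outcome: (E4, Z) with payoffs (13, 19).

E4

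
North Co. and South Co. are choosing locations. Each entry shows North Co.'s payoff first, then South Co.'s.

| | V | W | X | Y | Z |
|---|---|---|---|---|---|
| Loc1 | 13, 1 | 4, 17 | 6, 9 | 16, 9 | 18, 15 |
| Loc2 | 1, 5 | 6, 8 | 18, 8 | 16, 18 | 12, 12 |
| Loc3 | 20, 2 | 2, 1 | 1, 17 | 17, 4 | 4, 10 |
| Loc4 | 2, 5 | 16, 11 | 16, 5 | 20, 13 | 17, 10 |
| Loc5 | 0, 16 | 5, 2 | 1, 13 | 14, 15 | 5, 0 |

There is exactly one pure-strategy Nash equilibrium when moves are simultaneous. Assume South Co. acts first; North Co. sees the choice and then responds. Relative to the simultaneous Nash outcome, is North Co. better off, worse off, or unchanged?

Solve by backward induction (South Co. leads).
- V → North Co. plays Loc3 (best of 13, 1, 20, 2, 0); South Co. gets 2.
- W → North Co. plays Loc4 (best of 4, 6, 2, 16, 5); South Co. gets 11.
- X → North Co. plays Loc2 (best of 6, 18, 1, 16, 1); South Co. gets 8.
- Y → North Co. plays Loc4 (best of 16, 16, 17, 20, 14); South Co. gets 13.
- Z → North Co. plays Loc1 (best of 18, 12, 4, 17, 5); South Co. gets 15.
Maximizing over 2, 11, 8, 13, 15, South Co. chooses Z. Subgame-perfect outcome: (Loc1, Z) with payoffs (18, 15).
Now find the simultaneous Nash equilibrium.
North Co.'s best replies: V→Loc3; W→Loc4; X→Loc2; Y→Loc4; Z→Loc1.
South Co.'s best replies: Loc1→W; Loc2→Y; Loc3→X; Loc4→Y; Loc5→V.
Only (Loc4, Y) has each player best-responding; Nash payoffs (20, 13).
North Co. earns 18 sequentially versus 20 at the Nash outcome: worse off.

worse off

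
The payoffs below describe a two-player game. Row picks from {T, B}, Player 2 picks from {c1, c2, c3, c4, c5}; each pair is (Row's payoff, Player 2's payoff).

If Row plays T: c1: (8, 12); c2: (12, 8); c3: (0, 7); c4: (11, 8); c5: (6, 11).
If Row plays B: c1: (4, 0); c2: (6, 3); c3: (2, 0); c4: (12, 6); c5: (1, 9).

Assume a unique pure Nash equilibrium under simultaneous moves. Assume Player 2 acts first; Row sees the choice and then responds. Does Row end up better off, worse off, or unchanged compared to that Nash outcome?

Backward induction with Player 2 moving first.
- c1: Row compares 8, 4 and picks T; Player 2 would get 12.
- c2: Row compares 12, 6 and picks T; Player 2 would get 8.
- c3: Row compares 0, 2 and picks B; Player 2 would get 0.
- c4: Row compares 11, 12 and picks B; Player 2 would get 6.
- c5: Row compares 6, 1 and picks T; Player 2 would get 11.
Among 12, 8, 0, 6, 11, the best is 12 at c1. Subgame-perfect outcome: (T, c1) with payoffs (8, 12).
Now find the simultaneous Nash equilibrium.
Row's best replies: c1→T; c2→T; c3→B; c4→B; c5→T.
Player 2's best replies: T→c1; B→c5.
Only (T, c1) has each player best-responding; Nash payoffs (8, 12).
Row earns 8 sequentially versus 8 at the Nash outcome: unchanged.

unchanged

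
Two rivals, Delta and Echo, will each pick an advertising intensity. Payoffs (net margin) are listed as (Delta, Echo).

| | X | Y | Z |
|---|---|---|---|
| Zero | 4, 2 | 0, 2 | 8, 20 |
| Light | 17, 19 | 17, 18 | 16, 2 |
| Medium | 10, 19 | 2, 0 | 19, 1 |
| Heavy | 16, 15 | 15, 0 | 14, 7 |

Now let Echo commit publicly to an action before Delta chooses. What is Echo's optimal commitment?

X

Delta best-responds to each possible Echo move:
- X: BR = Light, leader payoff 19.
- Y: BR = Light, leader payoff 18.
- Z: BR = Medium, leader payoff 1.
Maximizing over 19, 18, 1, Echo chooses X. Subgame-perfect outcome: (Light, X) with payoffs (17, 19).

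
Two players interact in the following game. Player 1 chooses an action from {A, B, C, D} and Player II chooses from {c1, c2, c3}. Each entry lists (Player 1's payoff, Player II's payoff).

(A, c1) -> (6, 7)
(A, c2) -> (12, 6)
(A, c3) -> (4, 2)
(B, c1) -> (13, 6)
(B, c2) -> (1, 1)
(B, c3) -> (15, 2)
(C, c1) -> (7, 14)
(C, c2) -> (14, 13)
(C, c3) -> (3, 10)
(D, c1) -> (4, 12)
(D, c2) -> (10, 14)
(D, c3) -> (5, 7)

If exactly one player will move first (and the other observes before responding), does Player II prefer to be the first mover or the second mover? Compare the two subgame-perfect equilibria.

If Player 1 leads: Player II's best replies are A→c1, B→c1, C→c1, D→c2; Player 1's induced payoffs 6, 13, 7, 10; outcome (B, c1), payoffs (13, 6).
If Player II leads: Player 1's best replies are c1→B, c2→C, c3→B; Player II's induced payoffs 6, 13, 2; outcome (C, c2), payoffs (14, 13).
Player II gets 13 moving first and 6 moving second, so Player II prefers to move first.

first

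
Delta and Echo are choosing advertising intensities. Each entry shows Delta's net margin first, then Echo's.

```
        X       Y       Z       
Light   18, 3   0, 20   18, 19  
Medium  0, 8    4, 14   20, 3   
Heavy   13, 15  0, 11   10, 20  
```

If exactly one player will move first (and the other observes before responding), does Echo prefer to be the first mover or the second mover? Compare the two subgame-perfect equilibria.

second

If Delta leads: Echo's best replies are Light→Y, Medium→Y, Heavy→Z; Delta's induced payoffs 0, 4, 10; outcome (Heavy, Z), payoffs (10, 20).
If Echo leads: Delta's best replies are X→Light, Y→Medium, Z→Medium; Echo's induced payoffs 3, 14, 3; outcome (Medium, Y), payoffs (4, 14).
Echo gets 14 moving first and 20 moving second, so Echo prefers to move second.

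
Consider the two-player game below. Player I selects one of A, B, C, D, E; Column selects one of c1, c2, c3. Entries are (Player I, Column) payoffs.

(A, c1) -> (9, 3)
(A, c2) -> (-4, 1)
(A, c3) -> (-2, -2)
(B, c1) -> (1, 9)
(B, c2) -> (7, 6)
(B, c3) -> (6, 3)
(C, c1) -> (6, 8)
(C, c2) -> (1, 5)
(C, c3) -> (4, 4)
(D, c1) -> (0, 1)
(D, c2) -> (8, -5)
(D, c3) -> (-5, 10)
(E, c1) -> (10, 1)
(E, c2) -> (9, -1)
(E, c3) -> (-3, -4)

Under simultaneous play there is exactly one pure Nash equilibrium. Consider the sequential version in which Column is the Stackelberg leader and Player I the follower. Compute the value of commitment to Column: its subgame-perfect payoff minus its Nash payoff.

2

Solve by backward induction (Column leads).
- c1 → Player I plays E (best of 9, 1, 6, 0, 10); Column gets 1.
- c2 → Player I plays E (best of -4, 7, 1, 8, 9); Column gets -1.
- c3 → Player I plays B (best of -2, 6, 4, -5, -3); Column gets 3.
Maximizing over 1, -1, 3, Column chooses c3. Subgame-perfect outcome: (B, c3) with payoffs (6, 3).
Under simultaneous play:
Player I's best replies: c1→E; c2→E; c3→B.
Column's best replies: A→c1; B→c1; C→c1; D→c3; E→c1.
The unique mutual best reply is (E, c1), giving (10, 1).
Column's commitment gain: 3 − 1 = 2.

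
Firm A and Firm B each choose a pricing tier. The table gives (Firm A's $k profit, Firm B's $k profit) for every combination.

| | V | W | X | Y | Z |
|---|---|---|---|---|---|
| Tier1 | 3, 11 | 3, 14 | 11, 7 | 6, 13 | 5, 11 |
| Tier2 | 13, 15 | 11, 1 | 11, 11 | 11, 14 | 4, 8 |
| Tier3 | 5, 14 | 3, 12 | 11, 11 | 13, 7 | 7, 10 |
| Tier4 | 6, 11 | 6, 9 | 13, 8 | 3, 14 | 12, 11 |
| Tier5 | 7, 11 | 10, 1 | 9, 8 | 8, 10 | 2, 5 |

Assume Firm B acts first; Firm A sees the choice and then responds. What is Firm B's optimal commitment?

Backward induction with Firm B moving first.
- V: Firm A compares 3, 13, 5, 6, 7 and picks Tier2; Firm B would get 15.
- W: Firm A compares 3, 11, 3, 6, 10 and picks Tier2; Firm B would get 1.
- X: Firm A compares 11, 11, 11, 13, 9 and picks Tier4; Firm B would get 8.
- Y: Firm A compares 6, 11, 13, 3, 8 and picks Tier3; Firm B would get 7.
- Z: Firm A compares 5, 4, 7, 12, 2 and picks Tier4; Firm B would get 11.
Among 15, 1, 8, 7, 11, the best is 15 at V. Subgame-perfect outcome: (Tier2, V) with payoffs (13, 15).

V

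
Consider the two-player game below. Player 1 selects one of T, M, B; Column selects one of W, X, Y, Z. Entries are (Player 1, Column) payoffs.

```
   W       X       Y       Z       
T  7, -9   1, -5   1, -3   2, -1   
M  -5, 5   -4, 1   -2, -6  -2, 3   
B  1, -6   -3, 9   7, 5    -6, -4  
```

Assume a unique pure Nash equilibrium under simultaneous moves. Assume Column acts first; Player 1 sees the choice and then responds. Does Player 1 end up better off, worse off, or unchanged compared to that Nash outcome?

better off

Solve by backward induction (Column leads).
- W: Player 1 compares 7, -5, 1 and picks T; Column would get -9.
- X: Player 1 compares 1, -4, -3 and picks T; Column would get -5.
- Y: Player 1 compares 1, -2, 7 and picks B; Column would get 5.
- Z: Player 1 compares 2, -2, -6 and picks T; Column would get -1.
Among -9, -5, 5, -1, the best is 5 at Y. Subgame-perfect outcome: (B, Y) with payoffs (7, 5).
For the simultaneous game, intersect best replies.
Player 1's best replies: W→T; X→T; Y→B; Z→T.
Column's best replies: T→Z; M→W; B→X.
Only (T, Z) has each player best-responding; Nash payoffs (2, -1).
Player 1 earns 7 sequentially versus 2 at the Nash outcome: better off.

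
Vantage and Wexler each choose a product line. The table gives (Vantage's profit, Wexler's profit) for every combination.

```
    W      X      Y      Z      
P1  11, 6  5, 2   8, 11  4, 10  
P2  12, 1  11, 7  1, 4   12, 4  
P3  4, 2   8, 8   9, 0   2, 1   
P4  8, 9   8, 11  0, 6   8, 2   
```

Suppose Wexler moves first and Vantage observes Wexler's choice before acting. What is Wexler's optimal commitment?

Backward induction with Wexler moving first.
- W: BR = P2, leader payoff 1.
- X: BR = P2, leader payoff 7.
- Y: BR = P3, leader payoff 0.
- Z: BR = P2, leader payoff 4.
Wexler's induced payoffs are 1, 7, 0, 4, so Wexler commits to X. Subgame-perfect outcome: (P2, X) with payoffs (11, 7).

X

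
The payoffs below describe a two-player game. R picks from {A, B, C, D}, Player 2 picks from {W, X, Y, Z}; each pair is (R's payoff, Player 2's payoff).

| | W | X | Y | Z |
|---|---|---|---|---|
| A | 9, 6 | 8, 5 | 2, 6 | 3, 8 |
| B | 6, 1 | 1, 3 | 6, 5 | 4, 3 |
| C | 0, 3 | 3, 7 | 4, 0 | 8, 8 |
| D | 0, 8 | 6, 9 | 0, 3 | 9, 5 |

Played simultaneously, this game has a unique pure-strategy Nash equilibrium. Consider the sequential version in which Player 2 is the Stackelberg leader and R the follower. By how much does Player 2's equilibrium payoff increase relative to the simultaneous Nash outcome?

1

Solve by backward induction (Player 2 leads).
- W: R compares 9, 6, 0, 0 and picks A; Player 2 would get 6.
- X: R compares 8, 1, 3, 6 and picks A; Player 2 would get 5.
- Y: R compares 2, 6, 4, 0 and picks B; Player 2 would get 5.
- Z: R compares 3, 4, 8, 9 and picks D; Player 2 would get 5.
Maximizing over 6, 5, 5, 5, Player 2 chooses W. Subgame-perfect outcome: (A, W) with payoffs (9, 6).
Now find the simultaneous Nash equilibrium.
R's best replies: W→A; X→A; Y→B; Z→D.
Player 2's best replies: A→Z; B→Y; C→Z; D→X.
The unique mutual best reply is (B, Y), giving (6, 5).
Player 2's commitment gain: 6 − 5 = 1.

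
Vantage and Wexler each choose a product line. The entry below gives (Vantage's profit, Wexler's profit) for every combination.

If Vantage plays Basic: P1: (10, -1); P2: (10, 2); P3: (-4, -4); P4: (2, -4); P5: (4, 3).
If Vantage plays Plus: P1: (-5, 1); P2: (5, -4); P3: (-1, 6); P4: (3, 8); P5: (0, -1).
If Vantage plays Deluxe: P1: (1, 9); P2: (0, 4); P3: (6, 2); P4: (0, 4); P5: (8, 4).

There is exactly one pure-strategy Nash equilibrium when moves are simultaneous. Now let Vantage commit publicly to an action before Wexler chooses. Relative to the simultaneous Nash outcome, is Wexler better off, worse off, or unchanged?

Backward induction with Vantage moving first.
- Basic: Wexler compares -1, 2, -4, -4, 3 and picks P5; Vantage would get 4.
- Plus: Wexler compares 1, -4, 6, 8, -1 and picks P4; Vantage would get 3.
- Deluxe: Wexler compares 9, 4, 2, 4, 4 and picks P1; Vantage would get 1.
Vantage's induced payoffs are 4, 3, 1, so Vantage commits to Basic. Subgame-perfect outcome: (Basic, P5) with payoffs (4, 3).
Now find the simultaneous Nash equilibrium.
Vantage's best replies: P1→Basic; P2→Basic; P3→Deluxe; P4→Plus; P5→Deluxe.
Wexler's best replies: Basic→P5; Plus→P4; Deluxe→P1.
Only (Plus, P4) has each player best-responding; Nash payoffs (3, 8).
Wexler earns 3 sequentially versus 8 at the Nash outcome: worse off.

worse off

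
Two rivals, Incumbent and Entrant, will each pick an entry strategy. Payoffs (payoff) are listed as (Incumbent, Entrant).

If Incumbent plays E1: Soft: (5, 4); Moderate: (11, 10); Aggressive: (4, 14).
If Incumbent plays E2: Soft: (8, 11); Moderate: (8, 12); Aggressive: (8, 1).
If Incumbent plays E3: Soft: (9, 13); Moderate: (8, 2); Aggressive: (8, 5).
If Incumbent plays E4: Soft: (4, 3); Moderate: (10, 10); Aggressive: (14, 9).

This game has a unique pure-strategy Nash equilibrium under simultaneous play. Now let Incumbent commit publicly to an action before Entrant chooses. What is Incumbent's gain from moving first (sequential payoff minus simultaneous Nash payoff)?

Work backward from Entrant's decision.
- E1: Entrant compares 4, 10, 14 and picks Aggressive; Incumbent would get 4.
- E2: Entrant compares 11, 12, 1 and picks Moderate; Incumbent would get 8.
- E3: Entrant compares 13, 2, 5 and picks Soft; Incumbent would get 9.
- E4: Entrant compares 3, 10, 9 and picks Moderate; Incumbent would get 10.
Among 4, 8, 9, 10, the best is 10 at E4. Subgame-perfect outcome: (E4, Moderate) with payoffs (10, 10).
Now find the simultaneous Nash equilibrium.
Incumbent's best replies: Soft→E3; Moderate→E1; Aggressive→E4.
Entrant's best replies: E1→Aggressive; E2→Moderate; E3→Soft; E4→Moderate.
The unique mutual best reply is (E3, Soft), giving (9, 13).
Incumbent's commitment gain: 10 − 9 = 1.

1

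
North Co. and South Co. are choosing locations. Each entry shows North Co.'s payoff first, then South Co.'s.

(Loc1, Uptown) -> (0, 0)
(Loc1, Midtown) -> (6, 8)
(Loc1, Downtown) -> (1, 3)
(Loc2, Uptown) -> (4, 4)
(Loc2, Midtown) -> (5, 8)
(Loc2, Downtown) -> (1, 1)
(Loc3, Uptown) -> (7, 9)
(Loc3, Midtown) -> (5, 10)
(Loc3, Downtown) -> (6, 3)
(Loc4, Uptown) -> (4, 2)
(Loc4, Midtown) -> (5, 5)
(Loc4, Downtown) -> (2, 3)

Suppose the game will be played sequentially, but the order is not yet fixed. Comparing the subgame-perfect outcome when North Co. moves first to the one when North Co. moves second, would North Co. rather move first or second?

second

If North Co. leads: South Co.'s best replies are Loc1→Midtown, Loc2→Midtown, Loc3→Midtown, Loc4→Midtown; North Co.'s induced payoffs 6, 5, 5, 5; outcome (Loc1, Midtown), payoffs (6, 8).
If South Co. leads: North Co.'s best replies are Uptown→Loc3, Midtown→Loc1, Downtown→Loc3; South Co.'s induced payoffs 9, 8, 3; outcome (Loc3, Uptown), payoffs (7, 9).
North Co. gets 6 moving first and 7 moving second, so North Co. prefers to move second.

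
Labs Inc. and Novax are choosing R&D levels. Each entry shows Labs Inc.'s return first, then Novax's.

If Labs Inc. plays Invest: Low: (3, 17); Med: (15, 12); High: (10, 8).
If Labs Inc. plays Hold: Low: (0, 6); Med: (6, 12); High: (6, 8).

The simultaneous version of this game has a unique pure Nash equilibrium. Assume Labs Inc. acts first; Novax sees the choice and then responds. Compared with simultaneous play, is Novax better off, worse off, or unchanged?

Novax best-responds to each possible Labs Inc. move:
- Invest: Novax compares 17, 12, 8 and picks Low; Labs Inc. would get 3.
- Hold: Novax compares 6, 12, 8 and picks Med; Labs Inc. would get 6.
Among 3, 6, the best is 6 at Hold. Subgame-perfect outcome: (Hold, Med) with payoffs (6, 12).
Now find the simultaneous Nash equilibrium.
Labs Inc.'s best replies: Low→Invest; Med→Invest; High→Invest.
Novax's best replies: Invest→Low; Hold→Med.
The unique mutual best reply is (Invest, Low), giving (3, 17).
Novax earns 12 sequentially versus 17 at the Nash outcome: worse off.

worse off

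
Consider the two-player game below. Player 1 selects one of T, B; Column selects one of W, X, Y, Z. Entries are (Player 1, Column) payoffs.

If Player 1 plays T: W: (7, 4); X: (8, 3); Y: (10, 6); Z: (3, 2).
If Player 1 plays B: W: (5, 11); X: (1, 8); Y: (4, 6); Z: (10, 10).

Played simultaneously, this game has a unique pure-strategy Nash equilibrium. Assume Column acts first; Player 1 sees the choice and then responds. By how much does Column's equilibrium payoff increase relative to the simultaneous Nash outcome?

4

Solve by backward induction (Column leads).
- W: Player 1 compares 7, 5 and picks T; Column would get 4.
- X: Player 1 compares 8, 1 and picks T; Column would get 3.
- Y: Player 1 compares 10, 4 and picks T; Column would get 6.
- Z: Player 1 compares 3, 10 and picks B; Column would get 10.
Maximizing over 4, 3, 6, 10, Column chooses Z. Subgame-perfect outcome: (B, Z) with payoffs (10, 10).
Under simultaneous play:
Player 1's best replies: W→T; X→T; Y→T; Z→B.
Column's best replies: T→Y; B→W.
The unique mutual best reply is (T, Y), giving (10, 6).
Column's commitment gain: 10 − 6 = 4.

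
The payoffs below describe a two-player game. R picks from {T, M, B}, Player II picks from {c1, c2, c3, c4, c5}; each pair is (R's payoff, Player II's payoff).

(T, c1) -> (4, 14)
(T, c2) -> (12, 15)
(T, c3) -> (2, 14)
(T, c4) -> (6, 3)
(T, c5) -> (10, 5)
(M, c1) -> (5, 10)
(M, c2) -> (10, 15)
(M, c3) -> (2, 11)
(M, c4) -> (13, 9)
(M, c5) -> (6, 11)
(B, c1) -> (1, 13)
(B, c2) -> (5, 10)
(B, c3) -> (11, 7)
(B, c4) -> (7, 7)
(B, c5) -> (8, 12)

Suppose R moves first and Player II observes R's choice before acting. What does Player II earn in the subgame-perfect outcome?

Backward induction with R moving first.
- T: BR = c2, leader payoff 12.
- M: BR = c2, leader payoff 10.
- B: BR = c1, leader payoff 1.
Among 12, 10, 1, the best is 12 at T. Subgame-perfect outcome: (T, c2) with payoffs (12, 15).

15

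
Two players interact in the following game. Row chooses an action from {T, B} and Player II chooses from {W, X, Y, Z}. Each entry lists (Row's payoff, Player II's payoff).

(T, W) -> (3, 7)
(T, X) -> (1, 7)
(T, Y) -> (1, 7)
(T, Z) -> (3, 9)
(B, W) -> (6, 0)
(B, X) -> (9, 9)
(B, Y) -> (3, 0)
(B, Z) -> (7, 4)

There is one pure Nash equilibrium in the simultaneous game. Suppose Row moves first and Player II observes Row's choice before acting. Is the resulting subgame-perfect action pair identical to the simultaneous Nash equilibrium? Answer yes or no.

Solve by backward induction (Row leads).
- T → Player II plays Z (best of 7, 7, 7, 9); Row gets 3.
- B → Player II plays X (best of 0, 9, 0, 4); Row gets 9.
Maximizing over 3, 9, Row chooses B. Subgame-perfect outcome: (B, X) with payoffs (9, 9).
Under simultaneous play:
Row's best replies: W→B; X→B; Y→B; Z→B.
Player II's best replies: T→Z; B→X.
Only (B, X) has each player best-responding; Nash payoffs (9, 9).
Sequential outcome (B, X) coincides with the Nash profile (B, X).

yes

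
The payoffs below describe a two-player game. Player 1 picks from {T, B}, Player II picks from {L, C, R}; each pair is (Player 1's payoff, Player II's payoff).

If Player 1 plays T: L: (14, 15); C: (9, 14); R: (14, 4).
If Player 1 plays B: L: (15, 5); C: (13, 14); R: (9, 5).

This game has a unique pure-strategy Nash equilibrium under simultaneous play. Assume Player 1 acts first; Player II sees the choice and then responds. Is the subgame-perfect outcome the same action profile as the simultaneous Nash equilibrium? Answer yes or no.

Work backward from Player II's decision.
- T → Player II plays L (best of 15, 14, 4); Player 1 gets 14.
- B → Player II plays C (best of 5, 14, 5); Player 1 gets 13.
Maximizing over 14, 13, Player 1 chooses T. Subgame-perfect outcome: (T, L) with payoffs (14, 15).
Now find the simultaneous Nash equilibrium.
Player 1's best replies: L→B; C→B; R→T.
Player II's best replies: T→L; B→C.
Only (B, C) has each player best-responding; Nash payoffs (13, 14).
Sequential outcome (T, L) differs from the Nash profile (B, C).

no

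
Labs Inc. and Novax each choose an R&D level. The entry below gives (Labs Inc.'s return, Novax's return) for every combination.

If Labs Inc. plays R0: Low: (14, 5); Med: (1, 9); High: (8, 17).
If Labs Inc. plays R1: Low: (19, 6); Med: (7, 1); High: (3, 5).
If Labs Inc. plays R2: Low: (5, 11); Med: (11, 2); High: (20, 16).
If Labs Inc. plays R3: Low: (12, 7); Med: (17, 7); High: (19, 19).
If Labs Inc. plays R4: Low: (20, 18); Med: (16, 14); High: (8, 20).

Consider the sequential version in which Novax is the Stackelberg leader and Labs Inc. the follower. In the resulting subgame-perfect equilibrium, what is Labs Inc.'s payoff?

Work backward from Labs Inc.'s decision.
- Low: Labs Inc. compares 14, 19, 5, 12, 20 and picks R4; Novax would get 18.
- Med: Labs Inc. compares 1, 7, 11, 17, 16 and picks R3; Novax would get 7.
- High: Labs Inc. compares 8, 3, 20, 19, 8 and picks R2; Novax would get 16.
Maximizing over 18, 7, 16, Novax chooses Low. Subgame-perfect outcome: (R4, Low) with payoffs (20, 18).

20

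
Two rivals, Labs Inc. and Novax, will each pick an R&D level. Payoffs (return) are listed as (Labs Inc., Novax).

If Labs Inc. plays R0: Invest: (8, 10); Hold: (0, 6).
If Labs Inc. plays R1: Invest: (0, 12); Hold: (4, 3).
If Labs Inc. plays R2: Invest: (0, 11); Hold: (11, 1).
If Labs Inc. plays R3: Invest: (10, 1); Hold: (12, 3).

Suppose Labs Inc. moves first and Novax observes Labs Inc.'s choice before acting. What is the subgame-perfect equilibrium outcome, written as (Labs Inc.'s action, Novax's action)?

Backward induction with Labs Inc. moving first.
- R0: Novax compares 10, 6 and picks Invest; Labs Inc. would get 8.
- R1: Novax compares 12, 3 and picks Invest; Labs Inc. would get 0.
- R2: Novax compares 11, 1 and picks Invest; Labs Inc. would get 0.
- R3: Novax compares 1, 3 and picks Hold; Labs Inc. would get 12.
Labs Inc.'s induced payoffs are 8, 0, 0, 12, so Labs Inc. commits to R3. Subgame-perfect outcome: (R3, Hold) with payoffs (12, 3).

(R3, Hold)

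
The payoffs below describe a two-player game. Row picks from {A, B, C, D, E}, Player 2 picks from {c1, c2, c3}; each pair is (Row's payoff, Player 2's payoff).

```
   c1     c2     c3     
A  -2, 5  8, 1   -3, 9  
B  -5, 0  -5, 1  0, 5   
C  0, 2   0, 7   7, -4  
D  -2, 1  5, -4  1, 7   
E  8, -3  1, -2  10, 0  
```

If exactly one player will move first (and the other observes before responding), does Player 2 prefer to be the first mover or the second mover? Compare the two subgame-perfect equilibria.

first

If Row leads: Player 2's best replies are A→c3, B→c3, C→c2, D→c3, E→c3; Row's induced payoffs -3, 0, 0, 1, 10; outcome (E, c3), payoffs (10, 0).
If Player 2 leads: Row's best replies are c1→E, c2→A, c3→E; Player 2's induced payoffs -3, 1, 0; outcome (A, c2), payoffs (8, 1).
Player 2 gets 1 moving first and 0 moving second, so Player 2 prefers to move first.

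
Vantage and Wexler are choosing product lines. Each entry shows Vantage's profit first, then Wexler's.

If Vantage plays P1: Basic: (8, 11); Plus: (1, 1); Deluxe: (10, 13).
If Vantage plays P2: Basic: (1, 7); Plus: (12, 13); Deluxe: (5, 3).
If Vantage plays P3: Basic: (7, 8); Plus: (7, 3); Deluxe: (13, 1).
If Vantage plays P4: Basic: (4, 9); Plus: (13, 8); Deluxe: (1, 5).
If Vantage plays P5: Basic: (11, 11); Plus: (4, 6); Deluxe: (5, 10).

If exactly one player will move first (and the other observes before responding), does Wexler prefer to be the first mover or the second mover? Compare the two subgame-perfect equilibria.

If Vantage leads: Wexler's best replies are P1→Deluxe, P2→Plus, P3→Basic, P4→Basic, P5→Basic; Vantage's induced payoffs 10, 12, 7, 4, 11; outcome (P2, Plus), payoffs (12, 13).
If Wexler leads: Vantage's best replies are Basic→P5, Plus→P4, Deluxe→P3; Wexler's induced payoffs 11, 8, 1; outcome (P5, Basic), payoffs (11, 11).
Wexler gets 11 moving first and 13 moving second, so Wexler prefers to move second.

second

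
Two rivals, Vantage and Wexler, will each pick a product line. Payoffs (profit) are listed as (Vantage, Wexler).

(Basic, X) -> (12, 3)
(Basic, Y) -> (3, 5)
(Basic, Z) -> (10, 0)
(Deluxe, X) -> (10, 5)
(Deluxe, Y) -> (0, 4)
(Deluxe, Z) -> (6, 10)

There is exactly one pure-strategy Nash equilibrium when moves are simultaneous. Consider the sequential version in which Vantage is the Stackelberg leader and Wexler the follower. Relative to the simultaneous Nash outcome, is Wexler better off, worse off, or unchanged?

better off

Wexler best-responds to each possible Vantage move:
- Basic → Wexler plays Y (best of 3, 5, 0); Vantage gets 3.
- Deluxe → Wexler plays Z (best of 5, 4, 10); Vantage gets 6.
Vantage's induced payoffs are 3, 6, so Vantage commits to Deluxe. Subgame-perfect outcome: (Deluxe, Z) with payoffs (6, 10).
Under simultaneous play:
Vantage's best replies: X→Basic; Y→Basic; Z→Basic.
Wexler's best replies: Basic→Y; Deluxe→Z.
Only (Basic, Y) has each player best-responding; Nash payoffs (3, 5).
Wexler earns 10 sequentially versus 5 at the Nash outcome: better off.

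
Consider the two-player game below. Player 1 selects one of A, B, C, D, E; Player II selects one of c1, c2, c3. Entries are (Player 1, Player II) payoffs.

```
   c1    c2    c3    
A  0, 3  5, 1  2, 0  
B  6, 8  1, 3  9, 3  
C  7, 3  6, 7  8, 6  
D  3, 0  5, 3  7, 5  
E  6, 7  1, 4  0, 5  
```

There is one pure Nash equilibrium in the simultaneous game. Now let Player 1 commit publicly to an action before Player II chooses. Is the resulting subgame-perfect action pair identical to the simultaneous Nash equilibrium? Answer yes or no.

no

Work backward from Player II's decision.
- A → Player II plays c1 (best of 3, 1, 0); Player 1 gets 0.
- B → Player II plays c1 (best of 8, 3, 3); Player 1 gets 6.
- C → Player II plays c2 (best of 3, 7, 6); Player 1 gets 6.
- D → Player II plays c3 (best of 0, 3, 5); Player 1 gets 7.
- E → Player II plays c1 (best of 7, 4, 5); Player 1 gets 6.
Maximizing over 0, 6, 6, 7, 6, Player 1 chooses D. Subgame-perfect outcome: (D, c3) with payoffs (7, 5).
Now find the simultaneous Nash equilibrium.
Player 1's best replies: c1→C; c2→C; c3→B.
Player II's best replies: A→c1; B→c1; C→c2; D→c3; E→c1.
The unique mutual best reply is (C, c2), giving (6, 7).
Sequential outcome (D, c3) differs from the Nash profile (C, c2).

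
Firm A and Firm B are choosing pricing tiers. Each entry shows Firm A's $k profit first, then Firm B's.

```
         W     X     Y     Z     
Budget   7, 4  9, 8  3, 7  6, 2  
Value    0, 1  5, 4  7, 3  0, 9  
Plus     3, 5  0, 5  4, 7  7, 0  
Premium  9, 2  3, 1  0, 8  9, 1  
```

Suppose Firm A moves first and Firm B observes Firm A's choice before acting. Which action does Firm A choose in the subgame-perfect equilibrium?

Budget

Solve by backward induction (Firm A leads).
- Budget: BR = X, leader payoff 9.
- Value: BR = Z, leader payoff 0.
- Plus: BR = Y, leader payoff 4.
- Premium: BR = Y, leader payoff 0.
Among 9, 0, 4, 0, the best is 9 at Budget. Subgame-perfect outcome: (Budget, X) with payoffs (9, 8).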